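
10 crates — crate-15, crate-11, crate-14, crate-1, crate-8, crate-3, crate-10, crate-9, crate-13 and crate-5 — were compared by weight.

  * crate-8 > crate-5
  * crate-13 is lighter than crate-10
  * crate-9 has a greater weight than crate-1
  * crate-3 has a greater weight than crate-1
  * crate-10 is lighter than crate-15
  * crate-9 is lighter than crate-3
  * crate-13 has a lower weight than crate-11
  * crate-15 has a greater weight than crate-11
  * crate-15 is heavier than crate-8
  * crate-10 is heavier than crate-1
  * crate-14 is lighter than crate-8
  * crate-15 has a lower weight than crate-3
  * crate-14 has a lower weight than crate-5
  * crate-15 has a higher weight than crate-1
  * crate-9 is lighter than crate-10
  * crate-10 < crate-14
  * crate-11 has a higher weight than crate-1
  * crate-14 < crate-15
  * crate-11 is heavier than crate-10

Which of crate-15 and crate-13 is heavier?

crate-15

The relevant relations are crate-13 < crate-10; crate-10 < crate-14; crate-14 < crate-5; crate-5 < crate-8; crate-8 < crate-15.
Together: crate-13 < crate-10 < crate-14 < crate-5 < crate-8 < crate-15.
So crate-13 < crate-15; crate-15 is the heavier of the two.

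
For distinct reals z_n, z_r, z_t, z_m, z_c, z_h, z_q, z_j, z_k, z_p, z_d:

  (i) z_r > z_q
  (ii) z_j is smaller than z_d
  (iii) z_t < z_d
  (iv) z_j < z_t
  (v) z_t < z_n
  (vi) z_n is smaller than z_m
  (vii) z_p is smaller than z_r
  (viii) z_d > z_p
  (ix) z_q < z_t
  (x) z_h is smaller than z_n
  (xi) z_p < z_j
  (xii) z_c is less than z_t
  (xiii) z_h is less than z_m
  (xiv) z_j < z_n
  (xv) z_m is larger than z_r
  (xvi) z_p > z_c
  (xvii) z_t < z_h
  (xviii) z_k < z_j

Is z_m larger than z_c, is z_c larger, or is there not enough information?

Chaining the given relations: z_c < z_p < z_j < z_t < z_h < z_n < z_m.
So z_m is larger.

z_m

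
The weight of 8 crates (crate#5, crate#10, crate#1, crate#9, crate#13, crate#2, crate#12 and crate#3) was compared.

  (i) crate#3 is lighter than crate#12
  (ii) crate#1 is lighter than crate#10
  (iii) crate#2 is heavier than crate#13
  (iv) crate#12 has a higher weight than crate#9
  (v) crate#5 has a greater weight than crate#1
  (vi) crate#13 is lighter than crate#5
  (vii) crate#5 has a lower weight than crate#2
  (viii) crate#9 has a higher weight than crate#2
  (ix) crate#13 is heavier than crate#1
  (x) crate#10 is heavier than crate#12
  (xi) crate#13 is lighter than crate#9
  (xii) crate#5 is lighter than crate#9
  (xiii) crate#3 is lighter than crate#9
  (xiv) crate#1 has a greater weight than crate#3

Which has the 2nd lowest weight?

crate#1

Chaining the given pairs: crate#3 < crate#1 < crate#13 < crate#5 < crate#2 < crate#9 < crate#12 < crate#10.
Counting 2 from the smallest end gives crate#1.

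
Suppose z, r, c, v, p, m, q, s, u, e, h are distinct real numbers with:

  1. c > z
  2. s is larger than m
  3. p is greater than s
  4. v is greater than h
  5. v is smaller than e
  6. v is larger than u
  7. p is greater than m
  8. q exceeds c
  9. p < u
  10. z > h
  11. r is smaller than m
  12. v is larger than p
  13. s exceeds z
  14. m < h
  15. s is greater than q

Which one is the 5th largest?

Chaining the given pairs: r < m < h < z < c < q < s < p < u < v < e.
Counting 5 from the largest end gives s.

s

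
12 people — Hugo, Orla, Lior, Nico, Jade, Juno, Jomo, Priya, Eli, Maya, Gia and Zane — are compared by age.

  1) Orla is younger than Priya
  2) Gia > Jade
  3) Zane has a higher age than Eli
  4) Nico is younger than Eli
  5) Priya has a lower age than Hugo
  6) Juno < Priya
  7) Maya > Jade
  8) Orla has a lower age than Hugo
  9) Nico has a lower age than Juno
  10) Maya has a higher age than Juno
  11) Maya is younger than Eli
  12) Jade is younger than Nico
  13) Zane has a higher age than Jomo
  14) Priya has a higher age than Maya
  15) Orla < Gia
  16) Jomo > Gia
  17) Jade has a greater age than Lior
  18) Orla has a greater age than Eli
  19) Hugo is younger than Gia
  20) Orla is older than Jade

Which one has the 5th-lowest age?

Maya

The consecutive relations fix a unique order: Lior < Jade < Nico < Juno < Maya < Eli < Orla < Priya < Hugo < Gia < Jomo < Zane.
Counting 5 from the smallest end gives Maya.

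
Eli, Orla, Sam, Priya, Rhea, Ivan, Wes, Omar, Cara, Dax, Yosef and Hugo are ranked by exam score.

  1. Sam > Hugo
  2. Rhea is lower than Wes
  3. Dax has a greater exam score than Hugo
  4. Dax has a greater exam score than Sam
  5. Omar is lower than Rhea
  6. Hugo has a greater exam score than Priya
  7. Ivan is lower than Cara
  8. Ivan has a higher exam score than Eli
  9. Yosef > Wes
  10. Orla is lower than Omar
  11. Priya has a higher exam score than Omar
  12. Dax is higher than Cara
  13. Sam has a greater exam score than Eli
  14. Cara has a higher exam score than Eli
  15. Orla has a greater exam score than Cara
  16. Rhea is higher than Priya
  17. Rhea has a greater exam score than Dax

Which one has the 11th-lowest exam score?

Chaining the given pairs: Eli < Ivan < Cara < Orla < Omar < Priya < Hugo < Sam < Dax < Rhea < Wes < Yosef.
The 11th smallest is Wes.

Wes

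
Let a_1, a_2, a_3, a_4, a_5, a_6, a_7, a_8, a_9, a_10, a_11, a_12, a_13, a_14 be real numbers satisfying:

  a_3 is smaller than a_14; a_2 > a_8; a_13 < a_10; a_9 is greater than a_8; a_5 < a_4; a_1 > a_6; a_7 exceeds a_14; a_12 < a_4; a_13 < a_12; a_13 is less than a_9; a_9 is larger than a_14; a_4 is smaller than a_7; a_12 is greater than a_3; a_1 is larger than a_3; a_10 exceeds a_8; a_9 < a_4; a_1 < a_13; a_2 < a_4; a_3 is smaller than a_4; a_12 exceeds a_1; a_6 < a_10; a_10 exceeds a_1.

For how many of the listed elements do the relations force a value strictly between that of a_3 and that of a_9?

3

Chaining upward from a_3 reaches: a_14, a_1, a_13, a_10, a_12, a_4, a_7.
Chaining downward from a_9 reaches: a_14, a_6, a_1, a_8, a_13.
Strictly between a_3 and a_9 are those in both lists: a_14, a_1, a_13 — 3 elements.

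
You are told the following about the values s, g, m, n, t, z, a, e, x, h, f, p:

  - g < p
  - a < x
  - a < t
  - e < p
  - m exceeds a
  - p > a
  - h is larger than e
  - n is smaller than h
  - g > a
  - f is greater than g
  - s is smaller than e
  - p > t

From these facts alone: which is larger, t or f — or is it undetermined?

undetermined

Following every chain through f: below f we get a, g.
t is not reached, and no chain runs the other way from t to f.
So the given relations leave the order of f and t undetermined.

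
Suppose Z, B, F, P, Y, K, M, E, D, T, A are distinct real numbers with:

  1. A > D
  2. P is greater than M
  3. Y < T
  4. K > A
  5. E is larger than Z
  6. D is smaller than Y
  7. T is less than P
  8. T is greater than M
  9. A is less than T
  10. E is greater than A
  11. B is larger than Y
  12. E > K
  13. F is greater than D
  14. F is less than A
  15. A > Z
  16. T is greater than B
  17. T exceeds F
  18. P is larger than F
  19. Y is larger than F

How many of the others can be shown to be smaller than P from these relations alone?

From P the given relations immediately reach M, F, T.
From those, D, Y, A, B — 7 in total.
From those, Z — 8 in total.
Nothing else is reachable below P; 8 in all.

8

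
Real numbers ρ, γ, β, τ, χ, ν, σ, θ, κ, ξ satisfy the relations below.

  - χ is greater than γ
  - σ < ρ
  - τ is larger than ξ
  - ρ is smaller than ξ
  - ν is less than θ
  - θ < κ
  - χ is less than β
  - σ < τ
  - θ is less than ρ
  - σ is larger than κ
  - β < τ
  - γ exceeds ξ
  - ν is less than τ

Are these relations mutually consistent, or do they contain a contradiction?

Every relation is compatible with ν < θ < κ < σ < ρ < ξ < γ < χ < β < τ; the set is consistent.

consistent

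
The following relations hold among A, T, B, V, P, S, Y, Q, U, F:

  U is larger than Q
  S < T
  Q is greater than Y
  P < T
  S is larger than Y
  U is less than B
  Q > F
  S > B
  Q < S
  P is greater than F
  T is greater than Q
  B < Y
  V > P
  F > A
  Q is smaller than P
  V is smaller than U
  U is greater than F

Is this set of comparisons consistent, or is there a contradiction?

Chaining the given relations yields Q < P < V < U < B < Y, so Q < Y. But one relation states Y < Q. These cannot both hold.

inconsistent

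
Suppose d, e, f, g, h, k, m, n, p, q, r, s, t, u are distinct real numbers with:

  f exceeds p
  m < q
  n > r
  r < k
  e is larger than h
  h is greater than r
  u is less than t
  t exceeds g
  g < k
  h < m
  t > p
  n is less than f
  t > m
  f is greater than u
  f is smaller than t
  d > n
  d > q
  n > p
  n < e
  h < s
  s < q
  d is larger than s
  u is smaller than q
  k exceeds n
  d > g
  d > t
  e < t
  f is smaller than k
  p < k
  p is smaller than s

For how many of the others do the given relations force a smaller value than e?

From e the given relations immediately reach n, h.
From those, p, r — 4 in total.
No other element is forced below e by the given relations, so the count is 4.

4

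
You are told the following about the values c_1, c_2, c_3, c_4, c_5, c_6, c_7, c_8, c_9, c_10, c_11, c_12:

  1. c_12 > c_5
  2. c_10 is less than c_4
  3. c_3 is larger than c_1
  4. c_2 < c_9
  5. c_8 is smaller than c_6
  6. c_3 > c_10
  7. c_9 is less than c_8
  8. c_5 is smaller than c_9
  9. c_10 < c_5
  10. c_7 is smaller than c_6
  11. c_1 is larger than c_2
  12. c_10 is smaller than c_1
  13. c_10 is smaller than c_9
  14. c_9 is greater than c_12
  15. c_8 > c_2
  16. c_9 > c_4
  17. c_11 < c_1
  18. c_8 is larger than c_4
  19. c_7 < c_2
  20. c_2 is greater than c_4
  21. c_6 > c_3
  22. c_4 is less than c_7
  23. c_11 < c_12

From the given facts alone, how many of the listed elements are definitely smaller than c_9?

From c_9 the given relations immediately reach c_10, c_4, c_2, c_5, c_12.
From those, c_11, c_7 — 7 in total.
No other element is forced below c_9 by the given relations, so the count is 7.

7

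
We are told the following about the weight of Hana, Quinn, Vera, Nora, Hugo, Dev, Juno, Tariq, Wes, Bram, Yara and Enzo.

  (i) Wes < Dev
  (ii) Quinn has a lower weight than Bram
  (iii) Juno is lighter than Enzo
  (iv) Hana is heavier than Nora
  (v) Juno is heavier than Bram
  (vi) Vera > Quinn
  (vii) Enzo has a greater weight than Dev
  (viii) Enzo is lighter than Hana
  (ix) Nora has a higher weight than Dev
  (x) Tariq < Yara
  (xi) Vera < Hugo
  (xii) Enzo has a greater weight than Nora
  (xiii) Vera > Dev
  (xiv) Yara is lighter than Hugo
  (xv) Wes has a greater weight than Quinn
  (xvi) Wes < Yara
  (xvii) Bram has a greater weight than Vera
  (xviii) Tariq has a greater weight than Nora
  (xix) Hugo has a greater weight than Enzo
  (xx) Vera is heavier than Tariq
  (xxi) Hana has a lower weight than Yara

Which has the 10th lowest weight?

Hana

Piecing the relations together gives one ordering: Quinn < Wes < Dev < Nora < Tariq < Vera < Bram < Juno < Enzo < Hana < Yara < Hugo.
Counting 10 from the smallest end gives Hana.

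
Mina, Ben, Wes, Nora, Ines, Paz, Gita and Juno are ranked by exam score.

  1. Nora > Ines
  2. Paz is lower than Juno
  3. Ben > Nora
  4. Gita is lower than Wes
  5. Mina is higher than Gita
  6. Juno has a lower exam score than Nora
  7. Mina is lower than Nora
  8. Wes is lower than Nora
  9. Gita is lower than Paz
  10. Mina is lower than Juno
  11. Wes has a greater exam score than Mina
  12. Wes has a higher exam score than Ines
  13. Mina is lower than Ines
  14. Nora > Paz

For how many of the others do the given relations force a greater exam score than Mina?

Directly above Mina: Juno, Ines, Wes, Nora.
One step further: Ben (5 so far).
No other element is forced above Mina by the given relations, so the count is 5.

5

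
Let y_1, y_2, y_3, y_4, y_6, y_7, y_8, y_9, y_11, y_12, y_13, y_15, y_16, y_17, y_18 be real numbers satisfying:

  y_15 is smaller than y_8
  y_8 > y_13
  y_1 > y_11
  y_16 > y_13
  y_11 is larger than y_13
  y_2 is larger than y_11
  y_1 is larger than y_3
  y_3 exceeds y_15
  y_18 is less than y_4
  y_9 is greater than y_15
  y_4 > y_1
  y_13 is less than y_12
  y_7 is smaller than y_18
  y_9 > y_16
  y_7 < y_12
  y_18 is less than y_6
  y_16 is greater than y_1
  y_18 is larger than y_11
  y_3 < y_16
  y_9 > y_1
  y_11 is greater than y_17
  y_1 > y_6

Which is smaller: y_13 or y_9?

Link the given pairs in sequence: y_13 < y_11; y_11 < y_18; y_18 < y_6; y_6 < y_1; y_1 < y_16; y_16 < y_9.
Together: y_13 < y_11 < y_18 < y_6 < y_1 < y_16 < y_9.
So y_13 < y_9; y_13 is the smaller of the two.

y_13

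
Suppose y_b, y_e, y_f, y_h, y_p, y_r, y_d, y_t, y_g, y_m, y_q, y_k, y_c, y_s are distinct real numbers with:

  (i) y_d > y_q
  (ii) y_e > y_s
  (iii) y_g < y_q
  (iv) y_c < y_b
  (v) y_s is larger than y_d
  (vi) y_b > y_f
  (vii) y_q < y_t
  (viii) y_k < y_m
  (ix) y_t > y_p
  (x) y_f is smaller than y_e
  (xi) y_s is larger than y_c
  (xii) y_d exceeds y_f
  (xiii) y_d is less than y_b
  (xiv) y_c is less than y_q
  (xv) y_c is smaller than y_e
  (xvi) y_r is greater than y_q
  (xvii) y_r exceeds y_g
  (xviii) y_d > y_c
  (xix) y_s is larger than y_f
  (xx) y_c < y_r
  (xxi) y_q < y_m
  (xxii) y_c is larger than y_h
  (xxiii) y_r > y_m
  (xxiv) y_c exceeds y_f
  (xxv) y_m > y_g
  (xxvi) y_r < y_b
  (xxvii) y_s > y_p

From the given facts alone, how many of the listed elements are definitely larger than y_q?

7

The elements the relations force above y_q are y_m, y_d, y_r, y_t, y_s, y_b, y_e — no chain reaches any other.
That is 7.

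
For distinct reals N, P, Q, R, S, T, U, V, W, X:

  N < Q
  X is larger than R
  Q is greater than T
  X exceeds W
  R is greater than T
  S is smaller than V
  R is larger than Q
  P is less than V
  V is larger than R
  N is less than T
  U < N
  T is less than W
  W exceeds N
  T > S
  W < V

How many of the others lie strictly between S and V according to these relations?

4

Chaining upward from S reaches: T, W, Q, R, X.
Chaining downward from V reaches: U, N, T, W, Q, R, P.
Strictly between S and V are those in both lists: T, W, Q, R — 4 elements.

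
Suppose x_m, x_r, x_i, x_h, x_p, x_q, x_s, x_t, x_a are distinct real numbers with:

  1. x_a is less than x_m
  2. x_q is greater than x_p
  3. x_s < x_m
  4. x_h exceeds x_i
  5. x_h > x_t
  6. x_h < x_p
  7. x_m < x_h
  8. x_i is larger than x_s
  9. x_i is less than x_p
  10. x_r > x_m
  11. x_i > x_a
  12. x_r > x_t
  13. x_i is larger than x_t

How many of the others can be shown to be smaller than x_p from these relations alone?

6

The elements the relations force below x_p are x_t, x_a, x_s, x_m, x_i, x_h — no chain reaches any other.
That is 6.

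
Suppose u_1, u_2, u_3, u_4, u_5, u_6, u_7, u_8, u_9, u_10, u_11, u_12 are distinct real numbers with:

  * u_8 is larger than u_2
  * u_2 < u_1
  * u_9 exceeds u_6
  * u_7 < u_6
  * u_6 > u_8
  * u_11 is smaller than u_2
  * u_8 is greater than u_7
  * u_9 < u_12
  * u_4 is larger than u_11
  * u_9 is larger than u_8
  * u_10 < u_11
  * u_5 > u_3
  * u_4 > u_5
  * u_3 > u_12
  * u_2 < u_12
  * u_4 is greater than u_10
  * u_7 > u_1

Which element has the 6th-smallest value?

u_8

Piecing the relations together gives one ordering: u_10 < u_11 < u_2 < u_1 < u_7 < u_8 < u_6 < u_9 < u_12 < u_3 < u_5 < u_4.
The 6th smallest is u_8.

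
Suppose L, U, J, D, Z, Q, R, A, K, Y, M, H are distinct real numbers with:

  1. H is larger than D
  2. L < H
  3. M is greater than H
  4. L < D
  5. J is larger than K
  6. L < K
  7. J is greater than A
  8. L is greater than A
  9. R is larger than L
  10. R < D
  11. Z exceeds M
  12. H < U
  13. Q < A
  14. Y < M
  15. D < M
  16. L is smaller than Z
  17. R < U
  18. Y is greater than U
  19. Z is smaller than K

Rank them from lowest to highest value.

Q < A < L < R < D < H < U < Y < M < Z < K < J

The consecutive links are each given: Q < A; A < L; L < R; R < D; D < H; H < U; U < Y; Y < M; M < Z; Z < K; K < J.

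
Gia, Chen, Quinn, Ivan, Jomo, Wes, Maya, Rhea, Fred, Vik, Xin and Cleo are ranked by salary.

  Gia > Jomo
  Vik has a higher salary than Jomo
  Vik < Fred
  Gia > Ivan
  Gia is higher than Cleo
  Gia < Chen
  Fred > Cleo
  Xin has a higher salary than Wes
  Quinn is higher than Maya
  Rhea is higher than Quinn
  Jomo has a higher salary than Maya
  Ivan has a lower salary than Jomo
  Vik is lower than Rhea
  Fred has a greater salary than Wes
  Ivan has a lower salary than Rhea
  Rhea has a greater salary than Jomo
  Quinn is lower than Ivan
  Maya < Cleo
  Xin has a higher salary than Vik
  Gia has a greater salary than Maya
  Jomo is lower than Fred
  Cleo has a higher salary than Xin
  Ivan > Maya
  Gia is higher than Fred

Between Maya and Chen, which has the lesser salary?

Maya < Quinn and Quinn < Ivan give Maya < Ivan.
Then Ivan < Jomo extends the chain to Jomo.
Then Jomo < Vik extends the chain to Vik.
With Vik < Xin: Maya < Quinn < Ivan < Jomo < Vik < Xin.
With Xin < Cleo: Maya < Quinn < Ivan < Jomo < Vik < Xin < Cleo.
With Cleo < Fred: Maya < Quinn < Ivan < Jomo < Vik < Xin < Cleo < Fred.
With Fred < Gia: Maya < Quinn < Ivan < Jomo < Vik < Xin < Cleo < Fred < Gia.
Then Gia < Chen extends the chain to Chen.
So Maya < Chen; Maya is the lower of the two.

Maya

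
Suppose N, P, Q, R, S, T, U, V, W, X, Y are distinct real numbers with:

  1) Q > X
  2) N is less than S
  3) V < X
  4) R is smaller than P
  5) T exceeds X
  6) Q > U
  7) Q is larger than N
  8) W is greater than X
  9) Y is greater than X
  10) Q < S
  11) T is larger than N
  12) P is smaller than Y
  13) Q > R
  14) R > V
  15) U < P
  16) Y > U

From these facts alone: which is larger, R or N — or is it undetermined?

Following every chain through N: above N we get Q, T, S.
R is not reached, and no chain runs the other way from R to N.
So the given relations leave the order of N and R undetermined.

undetermined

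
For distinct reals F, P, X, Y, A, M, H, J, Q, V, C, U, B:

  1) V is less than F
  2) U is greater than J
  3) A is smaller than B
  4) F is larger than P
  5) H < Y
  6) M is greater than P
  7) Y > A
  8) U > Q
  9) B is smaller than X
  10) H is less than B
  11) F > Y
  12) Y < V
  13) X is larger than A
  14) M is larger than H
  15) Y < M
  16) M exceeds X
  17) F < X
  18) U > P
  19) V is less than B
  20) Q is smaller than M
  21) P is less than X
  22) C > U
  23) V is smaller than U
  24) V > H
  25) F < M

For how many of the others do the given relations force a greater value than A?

8

From A the given relations immediately reach Y, B, X.
From those, V, F, M — 6 in total.
From those, U — 7 in total.
From those, C — 8 in total.
No other element is forced above A by the given relations, so the count is 8.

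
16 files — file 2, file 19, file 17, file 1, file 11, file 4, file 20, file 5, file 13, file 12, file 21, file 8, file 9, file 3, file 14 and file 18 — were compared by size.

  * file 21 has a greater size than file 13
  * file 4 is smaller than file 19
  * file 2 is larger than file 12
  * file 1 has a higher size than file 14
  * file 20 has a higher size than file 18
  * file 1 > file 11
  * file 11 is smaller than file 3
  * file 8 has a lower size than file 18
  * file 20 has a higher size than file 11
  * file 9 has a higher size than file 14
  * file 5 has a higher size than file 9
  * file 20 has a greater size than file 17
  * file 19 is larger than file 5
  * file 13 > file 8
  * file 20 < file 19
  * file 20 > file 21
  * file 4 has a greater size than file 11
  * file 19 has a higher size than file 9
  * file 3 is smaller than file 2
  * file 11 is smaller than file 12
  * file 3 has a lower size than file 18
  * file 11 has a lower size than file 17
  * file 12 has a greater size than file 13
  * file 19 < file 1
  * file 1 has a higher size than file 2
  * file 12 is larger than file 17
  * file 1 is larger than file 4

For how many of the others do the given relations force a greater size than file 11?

9

Directly above file 11: file 3, file 4, file 17, file 12, file 20, file 1.
One step further: file 18, file 2, file 19 (9 so far).
Nothing else is reachable above file 11; 9 in all.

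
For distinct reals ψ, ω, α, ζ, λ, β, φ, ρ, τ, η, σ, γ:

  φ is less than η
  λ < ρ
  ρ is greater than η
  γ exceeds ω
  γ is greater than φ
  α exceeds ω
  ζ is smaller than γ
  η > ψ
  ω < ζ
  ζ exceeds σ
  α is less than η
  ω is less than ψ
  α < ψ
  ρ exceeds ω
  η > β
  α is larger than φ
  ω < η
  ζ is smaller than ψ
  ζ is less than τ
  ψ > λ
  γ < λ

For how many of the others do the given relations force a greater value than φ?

Directly above φ: α, γ, η.
One step further: λ, ψ, ρ (6 so far).
No other element is forced above φ by the given relations, so the count is 6.

6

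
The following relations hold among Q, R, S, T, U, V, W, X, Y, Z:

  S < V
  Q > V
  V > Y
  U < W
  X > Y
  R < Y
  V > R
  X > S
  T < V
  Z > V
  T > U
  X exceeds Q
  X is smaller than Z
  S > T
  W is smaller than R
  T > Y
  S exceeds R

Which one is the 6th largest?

T

Piecing the relations together gives one ordering: U < W < R < Y < T < S < V < Q < X < Z.
Counting 6 from the largest end gives T.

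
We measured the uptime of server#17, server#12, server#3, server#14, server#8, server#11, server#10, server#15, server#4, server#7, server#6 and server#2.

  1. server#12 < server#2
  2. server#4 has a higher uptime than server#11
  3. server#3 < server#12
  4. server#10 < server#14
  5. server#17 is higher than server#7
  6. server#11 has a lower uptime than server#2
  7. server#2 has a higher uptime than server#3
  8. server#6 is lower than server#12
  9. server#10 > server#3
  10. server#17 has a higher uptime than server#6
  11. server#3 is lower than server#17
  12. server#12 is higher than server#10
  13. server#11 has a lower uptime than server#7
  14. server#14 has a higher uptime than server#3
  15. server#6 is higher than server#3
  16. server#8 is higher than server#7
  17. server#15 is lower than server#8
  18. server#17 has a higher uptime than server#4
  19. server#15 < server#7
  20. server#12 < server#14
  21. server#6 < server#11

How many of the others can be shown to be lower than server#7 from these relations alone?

From server#7 the given relations immediately reach server#15, server#11.
From those, server#6 — 3 in total.
From those, server#3 — 4 in total.
Nothing else is reachable below server#7; 4 in all.

4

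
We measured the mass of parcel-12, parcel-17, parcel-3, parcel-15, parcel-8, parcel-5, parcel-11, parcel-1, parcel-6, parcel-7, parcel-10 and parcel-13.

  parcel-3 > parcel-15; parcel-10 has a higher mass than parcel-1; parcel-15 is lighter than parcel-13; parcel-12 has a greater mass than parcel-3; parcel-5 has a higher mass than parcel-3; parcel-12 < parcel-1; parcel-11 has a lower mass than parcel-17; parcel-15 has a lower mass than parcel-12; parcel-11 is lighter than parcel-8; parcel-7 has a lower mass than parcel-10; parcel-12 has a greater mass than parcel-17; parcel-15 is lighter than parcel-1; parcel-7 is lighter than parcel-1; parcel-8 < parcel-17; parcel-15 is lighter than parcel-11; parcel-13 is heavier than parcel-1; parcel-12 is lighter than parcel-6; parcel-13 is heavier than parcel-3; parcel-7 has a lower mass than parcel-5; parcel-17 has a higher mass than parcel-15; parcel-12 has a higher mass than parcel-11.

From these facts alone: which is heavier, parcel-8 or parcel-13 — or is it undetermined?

Following the relations from parcel-8: parcel-8 < parcel-17 < parcel-12 < parcel-1 < parcel-13.
So parcel-13 is heavier.

parcel-13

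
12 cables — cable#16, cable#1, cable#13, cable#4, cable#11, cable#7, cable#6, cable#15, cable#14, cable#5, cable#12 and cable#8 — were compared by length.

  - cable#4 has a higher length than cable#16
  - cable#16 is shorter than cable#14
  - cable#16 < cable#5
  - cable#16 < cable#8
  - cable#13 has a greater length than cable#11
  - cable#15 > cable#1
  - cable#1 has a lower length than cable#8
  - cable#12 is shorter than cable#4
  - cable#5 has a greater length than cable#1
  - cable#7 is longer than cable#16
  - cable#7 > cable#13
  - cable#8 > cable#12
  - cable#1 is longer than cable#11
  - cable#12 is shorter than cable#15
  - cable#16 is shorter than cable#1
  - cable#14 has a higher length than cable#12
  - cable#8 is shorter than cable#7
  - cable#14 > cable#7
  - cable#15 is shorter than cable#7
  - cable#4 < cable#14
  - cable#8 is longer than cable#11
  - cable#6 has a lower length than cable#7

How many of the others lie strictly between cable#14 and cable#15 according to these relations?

The relations place cable#15 below cable#14. An element lies strictly between them when it is forced above cable#15 and also forced below cable#14.
Above cable#15: {cable#7}. Below cable#14: {cable#12, cable#11, cable#16, cable#6, cable#1, cable#4, cable#13, cable#8, cable#7}.
Intersection: {cable#7} — 1.

1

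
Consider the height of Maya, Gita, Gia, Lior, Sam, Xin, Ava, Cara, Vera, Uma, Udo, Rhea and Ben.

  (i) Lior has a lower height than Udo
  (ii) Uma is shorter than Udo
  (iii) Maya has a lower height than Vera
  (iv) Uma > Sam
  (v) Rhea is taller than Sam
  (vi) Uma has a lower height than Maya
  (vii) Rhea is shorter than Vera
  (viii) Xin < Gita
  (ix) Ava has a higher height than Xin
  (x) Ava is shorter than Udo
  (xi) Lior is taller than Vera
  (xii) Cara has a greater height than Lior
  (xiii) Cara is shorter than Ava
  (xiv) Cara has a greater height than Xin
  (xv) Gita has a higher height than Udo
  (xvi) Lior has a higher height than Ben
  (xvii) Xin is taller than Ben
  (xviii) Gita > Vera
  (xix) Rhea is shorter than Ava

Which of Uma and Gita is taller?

Gita

Uma < Maya < Vera < Lior < Cara < Ava < Udo < Gita, by transitivity through Maya, Vera, Lior, Cara, Ava, Udo.
So Uma < Gita; Gita is the taller of the two.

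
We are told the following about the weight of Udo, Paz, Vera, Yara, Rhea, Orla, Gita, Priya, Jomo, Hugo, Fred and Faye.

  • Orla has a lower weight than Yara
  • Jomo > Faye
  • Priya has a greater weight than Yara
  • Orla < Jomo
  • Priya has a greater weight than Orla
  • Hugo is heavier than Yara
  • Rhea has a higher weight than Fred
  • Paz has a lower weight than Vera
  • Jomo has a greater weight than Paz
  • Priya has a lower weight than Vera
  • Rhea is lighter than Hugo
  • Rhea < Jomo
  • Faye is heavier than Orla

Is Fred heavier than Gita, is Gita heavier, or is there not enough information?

Following every chain through Fred: above Fred we get Rhea, Hugo, Jomo.
Gita is not reached, and no chain runs the other way from Gita to Fred.
So the given relations leave the order of Fred and Gita undetermined.

undetermined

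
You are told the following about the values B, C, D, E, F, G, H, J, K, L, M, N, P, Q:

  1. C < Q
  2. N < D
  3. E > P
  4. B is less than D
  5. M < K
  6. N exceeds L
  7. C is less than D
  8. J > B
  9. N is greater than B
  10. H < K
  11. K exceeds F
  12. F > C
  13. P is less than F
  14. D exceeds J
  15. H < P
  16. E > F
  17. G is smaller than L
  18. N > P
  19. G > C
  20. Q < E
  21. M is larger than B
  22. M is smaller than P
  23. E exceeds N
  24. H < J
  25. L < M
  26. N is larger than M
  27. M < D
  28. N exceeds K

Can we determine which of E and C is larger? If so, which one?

Following the relations from C: C < G < L < M < P < F < K < N < E.
So E is larger.

E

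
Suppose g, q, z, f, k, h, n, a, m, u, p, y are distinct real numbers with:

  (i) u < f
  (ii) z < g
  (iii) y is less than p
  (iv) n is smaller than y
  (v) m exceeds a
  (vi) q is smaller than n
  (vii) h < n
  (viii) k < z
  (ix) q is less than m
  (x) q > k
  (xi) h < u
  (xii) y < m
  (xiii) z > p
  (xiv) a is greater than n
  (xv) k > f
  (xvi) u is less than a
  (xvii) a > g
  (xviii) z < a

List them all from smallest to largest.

The consecutive links are each given: h < u; u < f; f < k; k < q; q < n; n < y; y < p; p < z; z < g; g < a; a < m.

h < u < f < k < q < n < y < p < z < g < a < m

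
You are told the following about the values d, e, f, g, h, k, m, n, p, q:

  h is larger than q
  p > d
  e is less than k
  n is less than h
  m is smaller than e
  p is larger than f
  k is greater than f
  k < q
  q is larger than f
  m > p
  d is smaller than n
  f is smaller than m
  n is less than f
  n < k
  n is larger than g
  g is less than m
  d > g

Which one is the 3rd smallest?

n

Piecing the relations together gives one ordering: g < d < n < f < p < m < e < k < q < h.
Counting 3 from the smallest end gives n.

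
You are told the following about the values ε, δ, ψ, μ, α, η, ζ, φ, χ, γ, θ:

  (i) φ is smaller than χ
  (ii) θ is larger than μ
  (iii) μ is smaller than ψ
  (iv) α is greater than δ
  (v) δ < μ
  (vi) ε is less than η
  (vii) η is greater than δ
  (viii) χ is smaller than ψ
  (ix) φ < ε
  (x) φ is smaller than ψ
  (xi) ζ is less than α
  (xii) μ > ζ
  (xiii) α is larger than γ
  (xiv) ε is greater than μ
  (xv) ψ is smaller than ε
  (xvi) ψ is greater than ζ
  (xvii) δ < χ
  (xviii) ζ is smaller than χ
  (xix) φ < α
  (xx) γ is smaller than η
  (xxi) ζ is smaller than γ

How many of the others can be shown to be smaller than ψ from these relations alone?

5

Directly below ψ: ζ, φ, μ, χ.
One step further: δ (5 so far).
No other element is forced below ψ by the given relations, so the count is 5.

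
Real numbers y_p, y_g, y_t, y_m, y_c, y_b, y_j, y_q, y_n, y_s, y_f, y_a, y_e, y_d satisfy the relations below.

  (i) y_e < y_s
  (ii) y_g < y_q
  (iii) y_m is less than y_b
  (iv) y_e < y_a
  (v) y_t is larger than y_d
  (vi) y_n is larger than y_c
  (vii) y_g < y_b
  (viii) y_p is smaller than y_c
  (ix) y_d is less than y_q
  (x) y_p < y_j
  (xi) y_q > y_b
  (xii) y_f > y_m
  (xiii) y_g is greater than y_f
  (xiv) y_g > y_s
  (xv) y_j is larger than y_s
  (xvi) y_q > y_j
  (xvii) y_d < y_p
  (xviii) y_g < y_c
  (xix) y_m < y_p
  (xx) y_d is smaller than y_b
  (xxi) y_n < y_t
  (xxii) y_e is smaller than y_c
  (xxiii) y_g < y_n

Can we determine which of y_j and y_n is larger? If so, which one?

Following every chain through y_n: above y_n we get y_t; below y_n we get y_d, y_e, y_s, y_m, y_f, y_g, y_p, y_c.
y_j is not reached, and no chain runs the other way from y_j to y_n.
So the given relations leave the order of y_n and y_j undetermined.

undetermined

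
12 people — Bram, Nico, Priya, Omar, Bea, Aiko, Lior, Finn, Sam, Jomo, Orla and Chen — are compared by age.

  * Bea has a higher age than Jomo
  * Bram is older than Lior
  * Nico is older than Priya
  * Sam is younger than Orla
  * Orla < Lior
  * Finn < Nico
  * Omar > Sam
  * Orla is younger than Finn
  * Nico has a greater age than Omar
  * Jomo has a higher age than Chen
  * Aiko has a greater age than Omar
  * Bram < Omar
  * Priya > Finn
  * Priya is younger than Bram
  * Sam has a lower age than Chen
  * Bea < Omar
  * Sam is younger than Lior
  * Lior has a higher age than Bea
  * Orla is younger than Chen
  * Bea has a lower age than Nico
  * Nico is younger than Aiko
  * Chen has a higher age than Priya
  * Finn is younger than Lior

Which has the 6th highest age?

Bea

The consecutive relations fix a unique order: Sam < Orla < Finn < Priya < Chen < Jomo < Bea < Lior < Bram < Omar < Nico < Aiko.
The 6th largest is Bea.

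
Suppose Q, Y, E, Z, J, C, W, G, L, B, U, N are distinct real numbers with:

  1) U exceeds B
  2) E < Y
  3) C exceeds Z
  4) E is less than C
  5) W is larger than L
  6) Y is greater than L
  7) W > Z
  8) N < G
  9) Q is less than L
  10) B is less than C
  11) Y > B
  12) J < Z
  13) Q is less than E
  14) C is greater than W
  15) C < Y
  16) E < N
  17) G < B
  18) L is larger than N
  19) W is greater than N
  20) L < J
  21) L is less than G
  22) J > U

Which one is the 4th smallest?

L

Piecing the relations together gives one ordering: Q < E < N < L < G < B < U < J < Z < W < C < Y.
The 4th smallest is L.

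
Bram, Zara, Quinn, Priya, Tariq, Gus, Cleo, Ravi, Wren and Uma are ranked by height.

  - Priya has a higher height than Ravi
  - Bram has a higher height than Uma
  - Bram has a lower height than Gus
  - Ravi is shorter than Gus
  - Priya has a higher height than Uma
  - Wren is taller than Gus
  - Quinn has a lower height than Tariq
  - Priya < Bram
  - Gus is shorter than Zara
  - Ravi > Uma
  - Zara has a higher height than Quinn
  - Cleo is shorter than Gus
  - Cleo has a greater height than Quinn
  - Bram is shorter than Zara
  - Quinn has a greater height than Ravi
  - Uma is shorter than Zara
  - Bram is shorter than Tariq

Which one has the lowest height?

Chaining upward from Uma: directly above it, Ravi, Priya, Bram, Zara; then Quinn, Gus, Tariq; then Cleo, Wren.
That covers every other element, and nothing is given below Uma, so Uma is the lowest height.

Uma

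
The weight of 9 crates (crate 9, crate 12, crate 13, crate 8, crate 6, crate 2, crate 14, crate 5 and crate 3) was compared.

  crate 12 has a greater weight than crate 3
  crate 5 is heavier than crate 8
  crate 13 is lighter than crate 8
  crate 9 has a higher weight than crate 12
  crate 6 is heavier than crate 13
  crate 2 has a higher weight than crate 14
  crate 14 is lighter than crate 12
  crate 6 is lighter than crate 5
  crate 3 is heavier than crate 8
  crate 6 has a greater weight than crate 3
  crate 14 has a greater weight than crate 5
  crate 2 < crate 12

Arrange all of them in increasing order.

crate 13 < crate 8 < crate 3 < crate 6 < crate 5 < crate 14 < crate 2 < crate 12 < crate 9

The consecutive links are each given: crate 13 < crate 8; crate 8 < crate 3; crate 3 < crate 6; crate 6 < crate 5; crate 5 < crate 14; crate 14 < crate 2; crate 2 < crate 12; crate 12 < crate 9.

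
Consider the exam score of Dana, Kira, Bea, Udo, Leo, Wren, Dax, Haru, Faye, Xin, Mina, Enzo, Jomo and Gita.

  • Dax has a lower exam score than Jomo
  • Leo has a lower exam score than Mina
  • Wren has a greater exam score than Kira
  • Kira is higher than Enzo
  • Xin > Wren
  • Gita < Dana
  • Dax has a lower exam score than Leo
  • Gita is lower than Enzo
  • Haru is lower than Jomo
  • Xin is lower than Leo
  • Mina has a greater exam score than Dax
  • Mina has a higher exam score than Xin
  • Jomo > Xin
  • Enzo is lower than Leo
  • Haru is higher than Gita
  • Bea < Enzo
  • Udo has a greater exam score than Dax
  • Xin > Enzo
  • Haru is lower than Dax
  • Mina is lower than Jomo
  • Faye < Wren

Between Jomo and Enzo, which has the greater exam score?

Enzo < Kira and Kira < Wren give Enzo < Wren.
With Wren < Xin: Enzo < Kira < Wren < Xin.
With Xin < Leo: Enzo < Kira < Wren < Xin < Leo.
With Leo < Mina: Enzo < Kira < Wren < Xin < Leo < Mina.
Then Mina < Jomo extends the chain to Jomo.
So Enzo < Jomo; Jomo is the higher of the two.

Jomo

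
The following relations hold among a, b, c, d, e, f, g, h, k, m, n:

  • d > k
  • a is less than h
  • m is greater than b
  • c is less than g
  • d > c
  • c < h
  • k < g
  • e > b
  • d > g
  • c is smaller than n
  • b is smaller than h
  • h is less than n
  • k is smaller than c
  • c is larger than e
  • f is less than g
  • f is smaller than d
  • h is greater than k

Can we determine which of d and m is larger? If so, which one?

Following every chain through m: below m we get b.
d is not reached, and no chain runs the other way from d to m.
So the given relations leave the order of m and d undetermined.

undetermined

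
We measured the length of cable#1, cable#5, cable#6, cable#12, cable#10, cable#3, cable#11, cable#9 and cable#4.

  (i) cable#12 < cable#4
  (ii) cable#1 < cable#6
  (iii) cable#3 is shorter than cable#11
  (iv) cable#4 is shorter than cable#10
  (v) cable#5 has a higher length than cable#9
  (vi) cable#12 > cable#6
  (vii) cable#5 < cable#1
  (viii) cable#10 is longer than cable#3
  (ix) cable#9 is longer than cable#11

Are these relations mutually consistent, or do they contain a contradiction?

Every relation is compatible with cable#3 < cable#11 < cable#9 < cable#5 < cable#1 < cable#6 < cable#12 < cable#4 < cable#10; the set is consistent.

consistent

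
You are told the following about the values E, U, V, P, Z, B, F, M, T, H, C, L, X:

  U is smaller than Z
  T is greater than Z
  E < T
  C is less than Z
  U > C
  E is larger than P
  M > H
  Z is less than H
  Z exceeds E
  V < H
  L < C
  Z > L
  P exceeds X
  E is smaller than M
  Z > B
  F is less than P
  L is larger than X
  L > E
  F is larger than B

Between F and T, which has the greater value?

F < P < E < L < C < Z < T, by transitivity through P, E, L, C, Z.
So F < T; T is the larger of the two.

T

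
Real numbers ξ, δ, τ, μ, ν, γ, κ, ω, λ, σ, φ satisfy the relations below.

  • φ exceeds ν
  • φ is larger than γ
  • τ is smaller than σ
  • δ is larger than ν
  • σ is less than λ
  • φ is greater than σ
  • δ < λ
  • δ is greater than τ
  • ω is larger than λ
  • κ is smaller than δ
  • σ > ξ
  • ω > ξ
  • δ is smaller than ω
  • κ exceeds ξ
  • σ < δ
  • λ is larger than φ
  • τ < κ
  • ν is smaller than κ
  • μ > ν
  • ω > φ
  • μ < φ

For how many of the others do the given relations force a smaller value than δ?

The elements the relations force below δ are ν, τ, ξ, σ, κ — no chain reaches any other.
That is 5.

5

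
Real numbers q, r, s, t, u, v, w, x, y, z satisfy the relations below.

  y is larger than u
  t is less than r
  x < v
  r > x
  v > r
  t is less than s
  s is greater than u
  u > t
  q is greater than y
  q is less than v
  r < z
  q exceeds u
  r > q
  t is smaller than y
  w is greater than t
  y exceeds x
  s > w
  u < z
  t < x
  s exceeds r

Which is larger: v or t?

v

The relevant relations are t < u; u < y; y < q; q < r; r < v.
Chaining these gives t < u < y < q < r < v.
So t < v; v is the larger of the two.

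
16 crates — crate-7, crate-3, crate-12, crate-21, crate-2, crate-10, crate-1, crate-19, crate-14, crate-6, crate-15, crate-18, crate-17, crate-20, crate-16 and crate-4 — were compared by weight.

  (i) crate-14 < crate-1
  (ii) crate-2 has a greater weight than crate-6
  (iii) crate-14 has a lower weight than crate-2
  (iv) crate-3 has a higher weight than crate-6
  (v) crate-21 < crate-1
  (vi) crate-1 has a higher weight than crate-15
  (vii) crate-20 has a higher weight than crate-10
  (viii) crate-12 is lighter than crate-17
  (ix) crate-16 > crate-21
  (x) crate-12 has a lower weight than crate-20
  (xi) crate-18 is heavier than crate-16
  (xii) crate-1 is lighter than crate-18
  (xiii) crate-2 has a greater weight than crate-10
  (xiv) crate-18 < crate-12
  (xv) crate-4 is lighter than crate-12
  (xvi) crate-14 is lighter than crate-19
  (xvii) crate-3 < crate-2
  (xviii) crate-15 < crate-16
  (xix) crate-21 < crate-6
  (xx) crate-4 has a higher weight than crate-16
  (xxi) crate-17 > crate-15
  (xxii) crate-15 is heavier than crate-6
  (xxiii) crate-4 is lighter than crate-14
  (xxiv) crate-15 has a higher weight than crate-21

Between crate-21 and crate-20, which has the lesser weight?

crate-21 < crate-6 < crate-15 < crate-16 < crate-4 < crate-14 < crate-1 < crate-18 < crate-12 < crate-20, by transitivity through crate-6, crate-15, crate-16, crate-4, crate-14, crate-1, crate-18, crate-12.
So crate-21 < crate-20; crate-21 is the lighter of the two.

crate-21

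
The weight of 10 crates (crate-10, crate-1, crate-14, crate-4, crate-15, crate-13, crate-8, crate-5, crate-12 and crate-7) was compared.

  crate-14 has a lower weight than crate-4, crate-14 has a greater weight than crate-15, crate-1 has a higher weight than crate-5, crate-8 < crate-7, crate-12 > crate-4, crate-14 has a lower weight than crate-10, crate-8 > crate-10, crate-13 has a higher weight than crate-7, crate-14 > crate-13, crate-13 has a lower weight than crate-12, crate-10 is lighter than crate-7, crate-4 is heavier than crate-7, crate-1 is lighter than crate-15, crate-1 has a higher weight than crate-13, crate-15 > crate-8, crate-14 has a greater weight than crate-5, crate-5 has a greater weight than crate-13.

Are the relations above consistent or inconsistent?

We have crate-14 < crate-10 stated directly, yet also crate-10 < crate-8 < crate-7 < crate-13 < crate-5 < crate-1 < crate-15 < crate-14 by chaining the others — so crate-10 < crate-14. Contradiction.

inconsistent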